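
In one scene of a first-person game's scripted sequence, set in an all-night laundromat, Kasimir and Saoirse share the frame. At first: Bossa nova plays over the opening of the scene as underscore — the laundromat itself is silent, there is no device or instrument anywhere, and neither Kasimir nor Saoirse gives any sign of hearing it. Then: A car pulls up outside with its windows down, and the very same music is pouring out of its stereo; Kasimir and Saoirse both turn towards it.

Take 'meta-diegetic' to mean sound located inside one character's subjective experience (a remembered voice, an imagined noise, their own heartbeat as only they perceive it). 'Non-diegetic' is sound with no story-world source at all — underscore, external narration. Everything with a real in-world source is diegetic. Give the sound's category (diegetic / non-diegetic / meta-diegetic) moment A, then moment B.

non-diegetic, diegetic

Moment A: no in-world source exists and no character can hear it — underscore → non-diegetic.
Moment B: the car stereo is now a real source in the story world and the characters hear it → diegetic.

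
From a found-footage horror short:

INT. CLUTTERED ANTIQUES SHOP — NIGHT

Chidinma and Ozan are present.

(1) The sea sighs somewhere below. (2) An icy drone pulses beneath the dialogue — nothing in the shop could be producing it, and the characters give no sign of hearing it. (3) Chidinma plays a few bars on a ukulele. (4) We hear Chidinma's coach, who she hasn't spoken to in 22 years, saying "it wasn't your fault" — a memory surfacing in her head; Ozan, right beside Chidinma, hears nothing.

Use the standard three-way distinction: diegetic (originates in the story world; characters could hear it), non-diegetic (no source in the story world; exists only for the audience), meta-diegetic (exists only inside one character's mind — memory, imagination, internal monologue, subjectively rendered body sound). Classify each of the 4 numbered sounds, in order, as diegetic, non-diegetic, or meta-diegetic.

diegetic, non-diegetic, diegetic, meta-diegetic

(1) is diegetic: the sea is part of the location's real environment.
(2) is non-diegetic: it has no source in the story world and no character can hear it — it's underscore.
Sound (3): Chidinma is producing the music live, in the story world, so diegetic.
Sound (4): the voice is a memory playing only inside Chidinma's mind; Ozan can't hear it, so meta-diegetic.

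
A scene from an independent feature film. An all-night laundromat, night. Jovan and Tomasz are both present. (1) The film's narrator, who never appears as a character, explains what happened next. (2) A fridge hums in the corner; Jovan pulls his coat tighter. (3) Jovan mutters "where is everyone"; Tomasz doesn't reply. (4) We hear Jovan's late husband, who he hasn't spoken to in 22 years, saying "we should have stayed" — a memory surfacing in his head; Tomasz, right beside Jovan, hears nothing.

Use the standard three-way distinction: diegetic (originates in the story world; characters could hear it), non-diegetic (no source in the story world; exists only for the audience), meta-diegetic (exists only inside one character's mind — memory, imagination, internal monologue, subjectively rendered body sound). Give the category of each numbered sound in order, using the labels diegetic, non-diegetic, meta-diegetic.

non-diegetic, diegetic, diegetic, meta-diegetic

(1) is non-diegetic: the narrator exists outside the story world, addressing only the audience.
Sound (2): a fridge is part of the location's real environment, so diegetic.
Sound (3): on-screen dialogue — Jovan speaks and Tomasz is there to hear, so diegetic.
(4) a remembered line, private to Jovan — not present in the room, not audible to Tomasz → meta-diegetic.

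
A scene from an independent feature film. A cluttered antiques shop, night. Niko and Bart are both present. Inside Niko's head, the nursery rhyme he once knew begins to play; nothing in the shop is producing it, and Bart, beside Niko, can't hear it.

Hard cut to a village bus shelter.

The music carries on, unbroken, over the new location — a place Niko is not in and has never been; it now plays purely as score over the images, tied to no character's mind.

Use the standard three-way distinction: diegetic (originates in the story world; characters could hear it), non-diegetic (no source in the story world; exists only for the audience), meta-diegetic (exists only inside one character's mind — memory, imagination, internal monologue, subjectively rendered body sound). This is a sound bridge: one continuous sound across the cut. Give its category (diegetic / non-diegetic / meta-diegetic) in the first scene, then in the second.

Scene one: the music exists only inside Niko's mind; Bart can't hear it → meta-diegetic.
Scene two: it's detached from Niko entirely and plays over unrelated images with no in-world source — conventional underscore → non-diegetic.

meta-diegetic, non-diegetic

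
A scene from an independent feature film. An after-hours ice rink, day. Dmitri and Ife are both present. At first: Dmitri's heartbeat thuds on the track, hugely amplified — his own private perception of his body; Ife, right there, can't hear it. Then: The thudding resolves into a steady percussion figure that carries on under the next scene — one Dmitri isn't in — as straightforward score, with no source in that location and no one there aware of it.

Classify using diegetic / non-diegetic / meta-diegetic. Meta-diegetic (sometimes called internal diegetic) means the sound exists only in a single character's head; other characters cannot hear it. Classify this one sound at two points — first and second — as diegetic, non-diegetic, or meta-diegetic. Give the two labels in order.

meta-diegetic, non-diegetic

First: it's Dmitri's subjective body sound, inaudible to Ife → meta-diegetic.
Second: detached from Dmitri and playing as sourceless score over a scene he isn't in — for the audience only → non-diegetic.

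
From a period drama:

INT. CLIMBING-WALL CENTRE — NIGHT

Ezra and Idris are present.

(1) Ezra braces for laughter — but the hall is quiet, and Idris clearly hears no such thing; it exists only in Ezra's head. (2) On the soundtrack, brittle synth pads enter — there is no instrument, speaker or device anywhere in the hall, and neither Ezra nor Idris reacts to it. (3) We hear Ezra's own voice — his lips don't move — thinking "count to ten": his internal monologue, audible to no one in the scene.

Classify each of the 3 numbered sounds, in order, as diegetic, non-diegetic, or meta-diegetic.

Sound (1): subjective to Ezra: the hall is silent and Idris hears nothing, so meta-diegetic.
(2) is non-diegetic: it has no source in the story world and no character can hear it — it's underscore.
(3) it's Ezra's unspoken thought, heard only by the audience via his subjectivity → meta-diegetic.

meta-diegetic, non-diegetic, meta-diegetic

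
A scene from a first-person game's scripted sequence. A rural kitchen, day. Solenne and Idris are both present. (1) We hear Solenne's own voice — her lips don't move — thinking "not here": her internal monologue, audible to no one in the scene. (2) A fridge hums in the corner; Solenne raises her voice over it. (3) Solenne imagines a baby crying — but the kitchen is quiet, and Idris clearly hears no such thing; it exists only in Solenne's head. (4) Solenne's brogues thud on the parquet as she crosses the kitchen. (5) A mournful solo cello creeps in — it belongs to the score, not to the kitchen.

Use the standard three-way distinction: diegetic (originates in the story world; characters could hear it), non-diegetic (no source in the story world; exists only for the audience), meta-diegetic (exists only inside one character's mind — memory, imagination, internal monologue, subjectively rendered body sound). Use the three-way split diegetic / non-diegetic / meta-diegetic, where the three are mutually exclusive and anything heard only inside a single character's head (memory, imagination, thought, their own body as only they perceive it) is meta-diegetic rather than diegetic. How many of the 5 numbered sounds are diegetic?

(1) is meta-diegetic: it's Solenne's unspoken thought, heard only by the audience via her subjectivity.
Sound (2): ambient/room sound belonging to the story's physical space, so diegetic.
Sound (3): subjective to Solenne: the kitchen is silent and Idris hears nothing, so meta-diegetic.
Sound (4): a character's body making contact with the set — an in-world sound, so diegetic.
Sound (5): it has no source in the story world and no character can hear it — it's underscore, so non-diegetic.
Diegetic: (2), (4) — that's 2.

2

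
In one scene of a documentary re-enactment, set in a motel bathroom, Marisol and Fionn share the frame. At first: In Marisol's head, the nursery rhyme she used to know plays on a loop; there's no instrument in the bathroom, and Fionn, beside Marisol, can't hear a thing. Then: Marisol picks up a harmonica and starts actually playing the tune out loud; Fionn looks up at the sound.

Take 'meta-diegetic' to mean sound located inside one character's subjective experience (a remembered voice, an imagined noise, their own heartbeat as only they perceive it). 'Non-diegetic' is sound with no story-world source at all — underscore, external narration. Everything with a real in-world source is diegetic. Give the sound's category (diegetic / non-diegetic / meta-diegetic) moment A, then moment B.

meta-diegetic, diegetic

Moment A: the tune exists only as Marisol's private memory; Fionn can't hear it → meta-diegetic.
Moment B: Marisol is now producing it live on a harmonica, in the room, and Fionn hears it → diegetic.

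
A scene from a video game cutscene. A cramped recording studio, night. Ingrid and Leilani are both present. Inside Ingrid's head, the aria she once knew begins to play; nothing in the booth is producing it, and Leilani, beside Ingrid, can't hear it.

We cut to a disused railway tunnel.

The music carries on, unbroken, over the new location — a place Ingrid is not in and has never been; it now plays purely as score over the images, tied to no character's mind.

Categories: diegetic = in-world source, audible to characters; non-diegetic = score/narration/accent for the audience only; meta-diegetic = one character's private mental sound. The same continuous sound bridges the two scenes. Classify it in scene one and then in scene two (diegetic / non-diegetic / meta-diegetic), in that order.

meta-diegetic, non-diegetic

Scene one: the music exists only inside Ingrid's mind; Leilani can't hear it → meta-diegetic.
Scene two: it's detached from Ingrid entirely and plays over unrelated images with no in-world source — conventional underscore → non-diegetic.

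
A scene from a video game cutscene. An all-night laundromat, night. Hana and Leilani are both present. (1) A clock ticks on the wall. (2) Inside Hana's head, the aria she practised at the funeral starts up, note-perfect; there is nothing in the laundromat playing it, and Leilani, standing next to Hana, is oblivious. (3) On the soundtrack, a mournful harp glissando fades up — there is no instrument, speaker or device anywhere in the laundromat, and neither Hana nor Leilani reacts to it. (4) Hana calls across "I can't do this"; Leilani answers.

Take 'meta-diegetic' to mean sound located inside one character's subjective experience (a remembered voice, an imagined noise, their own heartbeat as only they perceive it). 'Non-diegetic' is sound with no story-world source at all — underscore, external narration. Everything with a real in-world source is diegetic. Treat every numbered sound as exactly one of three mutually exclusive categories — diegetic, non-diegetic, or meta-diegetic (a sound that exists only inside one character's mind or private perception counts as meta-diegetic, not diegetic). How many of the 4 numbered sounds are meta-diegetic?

(1) is diegetic: an in-world source (a clock); characters could hear it.
(2) is meta-diegetic: remembered music, private to Hana — Leilani is oblivious because it isn't in the room.
Sound (3): it has no source in the story world and no character can hear it — it's underscore, so non-diegetic.
(4) is diegetic: spoken by a character present in the story world.
Meta-diegetic: (2) — that's 1.

1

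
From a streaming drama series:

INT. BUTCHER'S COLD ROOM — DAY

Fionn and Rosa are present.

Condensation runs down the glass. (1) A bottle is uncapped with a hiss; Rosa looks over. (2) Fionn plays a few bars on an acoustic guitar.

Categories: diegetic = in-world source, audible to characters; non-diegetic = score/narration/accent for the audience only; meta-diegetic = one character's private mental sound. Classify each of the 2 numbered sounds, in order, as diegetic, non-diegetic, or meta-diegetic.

diegetic, diegetic

Sound (1): an in-world source (a bottle); characters could hear it, so diegetic.
Sound (2): the instrument and the performer are both in the scene, so diegetic.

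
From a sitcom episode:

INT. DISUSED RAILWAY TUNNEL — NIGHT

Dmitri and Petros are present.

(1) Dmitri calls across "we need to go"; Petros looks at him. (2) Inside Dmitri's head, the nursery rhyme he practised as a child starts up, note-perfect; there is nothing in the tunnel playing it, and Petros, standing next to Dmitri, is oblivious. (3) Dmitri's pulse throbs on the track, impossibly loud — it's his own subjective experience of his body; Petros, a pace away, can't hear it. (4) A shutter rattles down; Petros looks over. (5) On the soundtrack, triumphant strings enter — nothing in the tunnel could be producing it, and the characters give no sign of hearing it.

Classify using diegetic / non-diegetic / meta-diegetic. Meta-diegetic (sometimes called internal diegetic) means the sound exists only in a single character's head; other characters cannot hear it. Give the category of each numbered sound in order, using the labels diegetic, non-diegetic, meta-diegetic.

Sound (1): on-screen dialogue — Dmitri speaks and Petros is there to hear, so diegetic.
Sound (2): it lives in Dmitri's subjectivity, not in the tunnel, so meta-diegetic.
Sound (3): it's Dmitri's internal bodily sensation rendered as sound; only Dmitri 'hears' it, so meta-diegetic.
(4) is diegetic: an in-world source (a shutter); characters could hear it.
Sound (5): it has no source in the story world and no character can hear it — it's underscore, so non-diegetic.

diegetic, meta-diegetic, meta-diegetic, diegetic, non-diegetic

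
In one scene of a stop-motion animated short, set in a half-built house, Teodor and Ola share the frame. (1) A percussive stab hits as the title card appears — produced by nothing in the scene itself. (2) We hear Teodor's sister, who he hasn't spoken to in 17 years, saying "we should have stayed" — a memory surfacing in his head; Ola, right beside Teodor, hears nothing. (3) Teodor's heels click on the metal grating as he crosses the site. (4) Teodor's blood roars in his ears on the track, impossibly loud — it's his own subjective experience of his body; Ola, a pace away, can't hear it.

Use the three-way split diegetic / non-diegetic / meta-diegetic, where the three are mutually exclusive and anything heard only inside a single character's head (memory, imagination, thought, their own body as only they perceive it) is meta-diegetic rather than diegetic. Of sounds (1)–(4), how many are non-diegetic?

1

Sound (1): it's a sound-design accent with no in-world source; no one in the scene can hear it, so non-diegetic.
(2) is meta-diegetic: the voice is a memory playing only inside Teodor's mind; Ola can't hear it.
Sound (3): Teodor's footsteps are produced in the story world, so diegetic.
(4) it's Teodor's internal bodily sensation rendered as sound; only Teodor 'hears' it → meta-diegetic.
Non-diegetic: (1) — that's 1.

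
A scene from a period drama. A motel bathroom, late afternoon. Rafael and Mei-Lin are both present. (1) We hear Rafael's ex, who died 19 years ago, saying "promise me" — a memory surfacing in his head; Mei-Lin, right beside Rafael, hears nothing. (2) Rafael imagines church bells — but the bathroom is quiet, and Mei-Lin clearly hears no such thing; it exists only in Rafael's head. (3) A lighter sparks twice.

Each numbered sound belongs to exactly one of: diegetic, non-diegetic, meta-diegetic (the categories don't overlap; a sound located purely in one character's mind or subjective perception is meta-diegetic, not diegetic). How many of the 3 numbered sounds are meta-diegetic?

(1) a remembered line, private to Rafael — not present in the room, not audible to Mei-Lin → meta-diegetic.
Sound (2): Rafael alone 'hears' it — an imagined sound, not present in the space, so meta-diegetic.
(3) an in-world source (a lighter); characters could hear it → diegetic.
Meta-diegetic: (1), (2) — that's 2.

2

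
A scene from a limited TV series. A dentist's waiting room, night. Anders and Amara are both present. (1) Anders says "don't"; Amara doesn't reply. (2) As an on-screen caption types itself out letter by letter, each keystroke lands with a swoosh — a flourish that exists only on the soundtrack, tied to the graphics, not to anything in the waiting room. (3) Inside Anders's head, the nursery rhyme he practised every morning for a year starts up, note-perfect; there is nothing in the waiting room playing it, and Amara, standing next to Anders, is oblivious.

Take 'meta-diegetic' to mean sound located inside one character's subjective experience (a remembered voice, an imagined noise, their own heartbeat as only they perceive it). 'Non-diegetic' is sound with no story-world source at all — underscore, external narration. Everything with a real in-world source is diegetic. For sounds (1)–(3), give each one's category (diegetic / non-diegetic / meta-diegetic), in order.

diegetic, non-diegetic, meta-diegetic

Sound (1): Anders is a character speaking aloud in the scene, so diegetic.
(2) is non-diegetic: it accompanies on-screen graphics, not anything inside the story world.
(3) it lives in Anders's subjectivity, not in the waiting room → meta-diegetic.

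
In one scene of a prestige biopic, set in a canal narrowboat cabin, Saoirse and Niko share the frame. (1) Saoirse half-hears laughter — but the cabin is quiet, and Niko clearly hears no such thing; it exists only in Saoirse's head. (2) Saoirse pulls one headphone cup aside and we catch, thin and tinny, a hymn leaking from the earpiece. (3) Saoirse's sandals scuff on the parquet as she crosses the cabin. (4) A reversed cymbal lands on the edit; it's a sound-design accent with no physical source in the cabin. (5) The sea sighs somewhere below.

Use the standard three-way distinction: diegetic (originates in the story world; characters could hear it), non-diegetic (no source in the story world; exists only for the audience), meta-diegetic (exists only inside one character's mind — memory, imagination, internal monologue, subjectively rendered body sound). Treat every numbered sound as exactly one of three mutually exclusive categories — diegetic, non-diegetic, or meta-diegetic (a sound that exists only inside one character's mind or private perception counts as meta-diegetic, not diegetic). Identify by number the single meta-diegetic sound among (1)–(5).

1

Sound (1): subjective to Saoirse: the cabin is silent and Niko hears nothing, so meta-diegetic.
(2) is diegetic: the headphones are an on-screen source.
(3) is diegetic: Saoirse's footsteps are produced in the story world.
Sound (4): an editorial stinger — it belongs to the cut, not the story world, so non-diegetic.
(5) ambient/room sound belonging to the story's physical space → diegetic.
Only (1) is meta-diegetic.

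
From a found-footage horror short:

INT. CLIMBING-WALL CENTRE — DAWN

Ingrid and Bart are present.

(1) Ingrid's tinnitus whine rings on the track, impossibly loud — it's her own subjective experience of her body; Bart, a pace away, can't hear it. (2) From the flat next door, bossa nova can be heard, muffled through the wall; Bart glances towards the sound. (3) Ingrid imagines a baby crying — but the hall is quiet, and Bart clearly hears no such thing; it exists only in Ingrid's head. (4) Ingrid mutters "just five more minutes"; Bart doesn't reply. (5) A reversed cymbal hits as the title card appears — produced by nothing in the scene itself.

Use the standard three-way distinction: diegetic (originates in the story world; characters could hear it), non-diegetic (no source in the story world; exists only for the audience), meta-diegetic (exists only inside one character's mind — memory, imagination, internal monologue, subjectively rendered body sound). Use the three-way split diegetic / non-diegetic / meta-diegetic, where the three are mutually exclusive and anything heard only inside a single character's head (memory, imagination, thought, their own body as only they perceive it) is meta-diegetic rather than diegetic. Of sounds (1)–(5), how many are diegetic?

2

Sound (1): a subjective body sound — Ingrid's private perception, inaudible to Bart, so meta-diegetic.
Sound (2): the music has an off-screen but real-world source and a character hears it, so diegetic.
Sound (3): subjective to Ingrid: the hall is silent and Bart hears nothing, so meta-diegetic.
(4) is diegetic: on-screen dialogue — Ingrid speaks and Bart is there to hear.
(5) an editorial stinger — it belongs to the cut, not the story world → non-diegetic.
So 2 of the 5 are diegetic: (2), (4).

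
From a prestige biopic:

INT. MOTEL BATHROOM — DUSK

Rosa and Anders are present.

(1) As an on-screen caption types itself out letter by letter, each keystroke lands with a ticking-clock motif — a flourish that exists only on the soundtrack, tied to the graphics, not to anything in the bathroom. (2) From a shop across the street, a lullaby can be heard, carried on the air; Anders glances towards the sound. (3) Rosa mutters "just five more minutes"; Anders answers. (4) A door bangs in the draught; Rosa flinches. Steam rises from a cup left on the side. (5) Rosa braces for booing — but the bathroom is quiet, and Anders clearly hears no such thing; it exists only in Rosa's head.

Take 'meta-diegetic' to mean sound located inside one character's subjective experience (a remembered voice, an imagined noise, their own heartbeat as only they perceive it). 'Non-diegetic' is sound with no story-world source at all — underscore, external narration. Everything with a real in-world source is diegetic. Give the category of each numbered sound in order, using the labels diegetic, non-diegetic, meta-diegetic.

non-diegetic, diegetic, diegetic, diegetic, meta-diegetic

(1) it accompanies on-screen graphics, not anything inside the story world → non-diegetic.
Sound (2): it's coming from a shop across the street — a location within the story world — and Anders reacts, so diegetic.
(3) on-screen dialogue — Rosa speaks and Anders is there to hear → diegetic.
Sound (4): a door is a real object/event in the scene's world, so diegetic.
(5) is meta-diegetic: Rosa alone 'hears' it — an imagined sound, not present in the space.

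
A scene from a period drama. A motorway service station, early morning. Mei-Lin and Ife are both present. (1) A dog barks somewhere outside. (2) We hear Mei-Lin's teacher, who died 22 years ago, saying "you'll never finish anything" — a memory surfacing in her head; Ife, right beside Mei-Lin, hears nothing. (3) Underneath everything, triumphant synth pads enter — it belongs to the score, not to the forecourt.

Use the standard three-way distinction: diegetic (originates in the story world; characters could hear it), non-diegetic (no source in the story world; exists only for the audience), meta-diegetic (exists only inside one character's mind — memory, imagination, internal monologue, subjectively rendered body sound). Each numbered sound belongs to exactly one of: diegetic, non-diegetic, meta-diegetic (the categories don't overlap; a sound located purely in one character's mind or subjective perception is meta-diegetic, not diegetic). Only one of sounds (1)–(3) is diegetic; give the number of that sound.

Sound (1): an in-world source (a dog); characters could hear it, so diegetic.
(2) is meta-diegetic: it's Mei-Lin's recollection rendered as sound; the other character can't hear it.
(3) is non-diegetic: score with no on-screen or off-screen source; it exists for the audience alone.
Only (1) is diegetic.

1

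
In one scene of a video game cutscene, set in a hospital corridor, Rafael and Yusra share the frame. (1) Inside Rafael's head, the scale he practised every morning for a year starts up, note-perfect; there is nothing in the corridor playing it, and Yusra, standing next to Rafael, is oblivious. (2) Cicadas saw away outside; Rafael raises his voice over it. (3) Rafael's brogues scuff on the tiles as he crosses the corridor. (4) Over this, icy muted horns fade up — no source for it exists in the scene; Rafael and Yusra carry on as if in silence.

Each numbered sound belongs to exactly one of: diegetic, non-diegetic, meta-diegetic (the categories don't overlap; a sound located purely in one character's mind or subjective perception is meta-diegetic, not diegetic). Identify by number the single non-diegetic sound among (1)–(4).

Sound (1): it lives in Rafael's subjectivity, not in the corridor, so meta-diegetic.
(2) is diegetic: it's the actual ambient sound of the location.
(3) is diegetic: a character's body making contact with the set — an in-world sound.
Sound (4): score with no on-screen or off-screen source; it exists for the audience alone, so non-diegetic.
Only (4) is non-diegetic.

4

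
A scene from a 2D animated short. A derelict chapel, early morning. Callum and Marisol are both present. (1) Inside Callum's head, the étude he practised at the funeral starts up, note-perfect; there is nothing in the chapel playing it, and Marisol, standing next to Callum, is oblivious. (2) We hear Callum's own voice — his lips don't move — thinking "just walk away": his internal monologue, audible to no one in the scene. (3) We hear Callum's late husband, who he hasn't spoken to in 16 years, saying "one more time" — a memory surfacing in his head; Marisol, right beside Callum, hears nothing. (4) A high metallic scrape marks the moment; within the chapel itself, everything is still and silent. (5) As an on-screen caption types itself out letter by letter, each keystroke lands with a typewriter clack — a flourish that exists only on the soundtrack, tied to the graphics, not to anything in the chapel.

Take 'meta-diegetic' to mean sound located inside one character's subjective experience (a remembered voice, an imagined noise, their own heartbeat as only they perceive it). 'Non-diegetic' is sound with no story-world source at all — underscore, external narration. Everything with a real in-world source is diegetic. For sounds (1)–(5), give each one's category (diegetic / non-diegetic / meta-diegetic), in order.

(1) is meta-diegetic: the music is a memory playing inside Callum's mind alone; no real-world source, Marisol can't hear it.
(2) it's Callum's unspoken thought, heard only by the audience via his subjectivity → meta-diegetic.
(3) is meta-diegetic: a remembered line, private to Callum — not present in the room, not audible to Marisol.
Sound (4): an editorial stinger — it belongs to the cut, not the story world, so non-diegetic.
(5) is non-diegetic: sound married to a title/caption — outside the diegesis by definition.

meta-diegetic, meta-diegetic, meta-diegetic, non-diegetic, non-diegetic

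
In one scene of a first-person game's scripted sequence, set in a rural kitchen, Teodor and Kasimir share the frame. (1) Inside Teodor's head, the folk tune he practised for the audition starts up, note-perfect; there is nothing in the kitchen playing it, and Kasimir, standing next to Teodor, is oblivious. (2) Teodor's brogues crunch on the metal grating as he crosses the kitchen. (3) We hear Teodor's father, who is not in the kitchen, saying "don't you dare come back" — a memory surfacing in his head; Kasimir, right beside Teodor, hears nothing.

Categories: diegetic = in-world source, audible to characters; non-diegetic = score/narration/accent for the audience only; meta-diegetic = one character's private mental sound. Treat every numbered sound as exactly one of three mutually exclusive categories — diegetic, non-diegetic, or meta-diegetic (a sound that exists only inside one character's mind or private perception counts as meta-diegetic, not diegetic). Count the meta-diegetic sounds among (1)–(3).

Sound (1): remembered music, private to Teodor — Kasimir is oblivious because it isn't in the room, so meta-diegetic.
(2) it's the physical sound of Teodor moving in the space → diegetic.
Sound (3): a remembered line, private to Teodor — not present in the room, not audible to Kasimir, so meta-diegetic.
So 2 of the 3 are meta-diegetic: (1), (3).

2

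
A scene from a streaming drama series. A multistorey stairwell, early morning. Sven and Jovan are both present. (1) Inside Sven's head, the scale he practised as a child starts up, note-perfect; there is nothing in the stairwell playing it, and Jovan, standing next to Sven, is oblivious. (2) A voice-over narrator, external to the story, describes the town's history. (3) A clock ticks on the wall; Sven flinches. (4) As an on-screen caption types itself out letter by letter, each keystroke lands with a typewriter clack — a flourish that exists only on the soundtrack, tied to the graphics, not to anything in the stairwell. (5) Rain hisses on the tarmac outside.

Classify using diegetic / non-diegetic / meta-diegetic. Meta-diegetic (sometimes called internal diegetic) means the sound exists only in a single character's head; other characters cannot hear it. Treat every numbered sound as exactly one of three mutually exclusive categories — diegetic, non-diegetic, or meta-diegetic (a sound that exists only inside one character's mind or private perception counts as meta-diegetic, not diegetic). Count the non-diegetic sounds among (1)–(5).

2

(1) it lives in Sven's subjectivity, not in the stairwell → meta-diegetic.
Sound (2): commentary laid over the scene from outside the fiction, so non-diegetic.
(3) a clock is a real object/event in the scene's world → diegetic.
(4) is non-diegetic: the caption isn't part of the story world, so neither is the sound tied to it.
Sound (5): rain is part of the location's real environment, so diegetic.
So 2 of the 5 are non-diegetic: (2), (4).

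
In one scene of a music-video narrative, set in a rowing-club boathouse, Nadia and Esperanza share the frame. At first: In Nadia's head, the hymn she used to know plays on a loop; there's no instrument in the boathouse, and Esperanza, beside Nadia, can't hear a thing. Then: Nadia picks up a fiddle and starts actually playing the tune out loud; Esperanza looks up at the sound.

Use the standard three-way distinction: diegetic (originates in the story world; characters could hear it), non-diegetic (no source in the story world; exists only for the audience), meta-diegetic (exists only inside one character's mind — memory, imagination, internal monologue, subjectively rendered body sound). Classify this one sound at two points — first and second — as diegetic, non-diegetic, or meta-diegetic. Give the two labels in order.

First: the tune exists only as Nadia's private memory; Esperanza can't hear it → meta-diegetic.
Second: Nadia is now producing it live on a fiddle, in the room, and Esperanza hears it → diegetic.

meta-diegetic, diegetic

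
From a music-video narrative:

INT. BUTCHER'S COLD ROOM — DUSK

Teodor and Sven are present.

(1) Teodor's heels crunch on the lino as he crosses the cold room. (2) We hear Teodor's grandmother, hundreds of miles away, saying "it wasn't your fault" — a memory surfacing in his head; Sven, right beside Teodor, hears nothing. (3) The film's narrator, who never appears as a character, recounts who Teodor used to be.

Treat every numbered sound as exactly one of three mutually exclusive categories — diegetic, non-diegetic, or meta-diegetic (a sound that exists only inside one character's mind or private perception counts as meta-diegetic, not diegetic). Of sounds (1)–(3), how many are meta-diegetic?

1

(1) a character's body making contact with the set — an in-world sound → diegetic.
(2) is meta-diegetic: it's Teodor's recollection rendered as sound; the other character can't hear it.
(3) is non-diegetic: the narrator exists outside the story world, addressing only the audience.
So 1 of the 3 is meta-diegetic: (2).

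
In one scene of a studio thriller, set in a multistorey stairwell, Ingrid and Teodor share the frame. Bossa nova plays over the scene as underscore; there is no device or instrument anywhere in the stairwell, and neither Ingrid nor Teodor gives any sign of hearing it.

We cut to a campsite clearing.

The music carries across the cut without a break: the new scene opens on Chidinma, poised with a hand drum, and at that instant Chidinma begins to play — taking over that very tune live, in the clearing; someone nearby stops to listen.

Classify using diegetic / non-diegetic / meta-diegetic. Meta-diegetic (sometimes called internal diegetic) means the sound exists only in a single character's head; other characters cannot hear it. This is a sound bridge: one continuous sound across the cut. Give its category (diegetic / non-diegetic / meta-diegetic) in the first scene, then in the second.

non-diegetic, diegetic

Scene one: there's no in-world source anywhere and no character hears it — underscore for the audience only → non-diegetic.
Scene two: from the moment Chidinma starts playing, the tune is being performed on a hand drum inside the story world and another character hears it → diegetic.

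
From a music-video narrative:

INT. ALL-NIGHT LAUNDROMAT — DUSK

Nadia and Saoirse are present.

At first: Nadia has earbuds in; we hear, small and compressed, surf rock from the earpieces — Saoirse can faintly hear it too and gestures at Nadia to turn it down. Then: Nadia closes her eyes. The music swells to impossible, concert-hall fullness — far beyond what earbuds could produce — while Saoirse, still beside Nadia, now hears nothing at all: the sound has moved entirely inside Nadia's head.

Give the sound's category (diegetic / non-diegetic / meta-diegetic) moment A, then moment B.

diegetic, meta-diegetic

Moment A: the earbuds are a physical source both characters can hear → diegetic.
Moment B: the music now exists only as Nadia's subjective experience; Saoirse can no longer hear it → meta-diegetic.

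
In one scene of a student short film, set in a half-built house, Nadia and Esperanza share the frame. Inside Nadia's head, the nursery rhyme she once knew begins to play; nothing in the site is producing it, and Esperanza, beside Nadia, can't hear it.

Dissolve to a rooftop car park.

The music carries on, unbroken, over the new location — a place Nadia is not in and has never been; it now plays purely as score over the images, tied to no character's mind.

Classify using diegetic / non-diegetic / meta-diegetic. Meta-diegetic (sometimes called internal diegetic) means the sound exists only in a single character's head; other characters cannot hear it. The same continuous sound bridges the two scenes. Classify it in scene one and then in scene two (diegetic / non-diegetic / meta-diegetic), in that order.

Scene one: the music exists only inside Nadia's mind; Esperanza can't hear it → meta-diegetic.
Scene two: it's detached from Nadia entirely and plays over unrelated images with no in-world source — conventional underscore → non-diegetic.

meta-diegetic, non-diegetic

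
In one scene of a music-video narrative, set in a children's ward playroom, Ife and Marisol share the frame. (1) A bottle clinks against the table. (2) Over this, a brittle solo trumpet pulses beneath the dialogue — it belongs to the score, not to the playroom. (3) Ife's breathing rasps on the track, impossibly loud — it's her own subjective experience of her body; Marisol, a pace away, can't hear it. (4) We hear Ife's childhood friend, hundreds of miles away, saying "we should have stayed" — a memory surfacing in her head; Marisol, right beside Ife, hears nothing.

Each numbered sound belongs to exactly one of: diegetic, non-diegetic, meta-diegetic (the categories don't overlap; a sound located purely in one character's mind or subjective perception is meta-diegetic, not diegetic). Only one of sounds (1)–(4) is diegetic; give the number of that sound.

Sound (1): the sound comes from a bottle physically present in the location, so diegetic.
Sound (2): score with no on-screen or off-screen source; it exists for the audience alone, so non-diegetic.
Sound (3): point-of-audition from inside Ife's body; not a sound in the room, so meta-diegetic.
Sound (4): it's Ife's recollection rendered as sound; the other character can't hear it, so meta-diegetic.
Only (1) is diegetic.

1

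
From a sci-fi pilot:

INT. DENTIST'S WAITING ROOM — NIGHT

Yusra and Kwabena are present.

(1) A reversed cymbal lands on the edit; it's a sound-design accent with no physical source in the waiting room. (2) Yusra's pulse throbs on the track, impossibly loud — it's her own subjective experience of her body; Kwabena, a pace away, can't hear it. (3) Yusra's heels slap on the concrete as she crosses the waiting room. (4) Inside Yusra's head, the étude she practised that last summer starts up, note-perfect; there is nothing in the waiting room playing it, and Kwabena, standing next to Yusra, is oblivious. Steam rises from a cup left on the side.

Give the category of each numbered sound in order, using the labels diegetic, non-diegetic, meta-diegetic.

Sound (1): nothing in the scene produces it; it's an accent added for the audience, so non-diegetic.
Sound (2): a subjective body sound — Yusra's private perception, inaudible to Kwabena, so meta-diegetic.
(3) is diegetic: it's the physical sound of Yusra moving in the space.
(4) is meta-diegetic: remembered music, private to Yusra — Kwabena is oblivious because it isn't in the room.

non-diegetic, meta-diegetic, diegetic, meta-diegetic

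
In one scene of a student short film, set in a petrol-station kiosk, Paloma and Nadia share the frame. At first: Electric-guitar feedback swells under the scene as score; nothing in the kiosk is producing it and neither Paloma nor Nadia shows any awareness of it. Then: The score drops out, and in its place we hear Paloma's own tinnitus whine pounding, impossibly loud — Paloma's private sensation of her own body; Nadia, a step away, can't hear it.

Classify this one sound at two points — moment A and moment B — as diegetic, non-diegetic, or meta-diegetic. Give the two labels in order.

non-diegetic, meta-diegetic

Moment A: underscore with no in-world source, inaudible to the characters → non-diegetic.
Moment B: the body sound is Paloma's subjective perception alone — Nadia can't hear it → meta-diegetic.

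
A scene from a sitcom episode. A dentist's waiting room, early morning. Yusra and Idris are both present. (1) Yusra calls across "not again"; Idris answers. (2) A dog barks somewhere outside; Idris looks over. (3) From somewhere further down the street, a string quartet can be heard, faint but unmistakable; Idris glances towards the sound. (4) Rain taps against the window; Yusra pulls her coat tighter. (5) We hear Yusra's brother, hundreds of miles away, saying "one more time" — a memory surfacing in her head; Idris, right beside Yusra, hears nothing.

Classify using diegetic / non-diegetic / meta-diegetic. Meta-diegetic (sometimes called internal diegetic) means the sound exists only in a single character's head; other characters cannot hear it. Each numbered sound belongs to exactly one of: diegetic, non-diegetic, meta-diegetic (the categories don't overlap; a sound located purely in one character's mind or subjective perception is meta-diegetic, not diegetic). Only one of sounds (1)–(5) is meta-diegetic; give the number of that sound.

5

Sound (1): on-screen dialogue — Yusra speaks and Idris is there to hear, so diegetic.
(2) is diegetic: an in-world source (a dog); characters could hear it.
Sound (3): it's coming from somewhere further down the street — a location within the story world — and Idris reacts, so diegetic.
Sound (4): rain is part of the location's real environment, so diegetic.
Sound (5): a remembered line, private to Yusra — not present in the room, not audible to Idris, so meta-diegetic.
Only (5) is meta-diegetic.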